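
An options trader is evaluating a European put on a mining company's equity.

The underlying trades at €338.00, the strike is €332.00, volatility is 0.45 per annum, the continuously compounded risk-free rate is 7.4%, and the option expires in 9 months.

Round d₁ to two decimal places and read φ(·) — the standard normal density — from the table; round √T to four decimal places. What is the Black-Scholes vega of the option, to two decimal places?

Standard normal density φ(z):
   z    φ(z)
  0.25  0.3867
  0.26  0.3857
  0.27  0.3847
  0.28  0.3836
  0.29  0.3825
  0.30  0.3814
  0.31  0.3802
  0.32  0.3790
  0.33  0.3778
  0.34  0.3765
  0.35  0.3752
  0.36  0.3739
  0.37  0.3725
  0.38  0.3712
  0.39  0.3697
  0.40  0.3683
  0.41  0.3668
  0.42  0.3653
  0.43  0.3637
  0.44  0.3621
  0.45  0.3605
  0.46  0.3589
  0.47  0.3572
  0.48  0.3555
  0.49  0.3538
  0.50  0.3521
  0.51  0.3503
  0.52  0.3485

σ√T = 0.45 × 0.8660 = 0.3897
d₁ = [ln(338/332) + (0.074 + 0.45²/2)·0.75] / 0.3897 = [0.0179 + 0.1314] / 0.3897 = 0.3832 → 0.38
√T = √0.75 = 0.8660
φ(d₁) = φ(0.38) = 0.3712
vega = S·φ(d₁)·√T = 338·0.3712·0.8660 = 108.6532
(Vega is the same for a European call and put with the same parameters.)

108.65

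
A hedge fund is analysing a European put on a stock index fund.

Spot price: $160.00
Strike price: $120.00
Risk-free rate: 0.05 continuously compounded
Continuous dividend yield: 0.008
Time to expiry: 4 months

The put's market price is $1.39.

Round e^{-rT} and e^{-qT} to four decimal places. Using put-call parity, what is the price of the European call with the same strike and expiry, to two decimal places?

e^(−qT) = e^(−0.008·0.3333) = 0.9973;  e^(−rT) = e^(−0.05·0.3333) = 0.9835
Put-call parity: C − P = S·e^(−qT) − K·e^(−rT) = 160·0.9973 − 120·0.9835 = 159.5680 − 118.0200 = 41.5480
C = P + (C − P) = 1.39 + (41.5480) = 42.9380

$42.94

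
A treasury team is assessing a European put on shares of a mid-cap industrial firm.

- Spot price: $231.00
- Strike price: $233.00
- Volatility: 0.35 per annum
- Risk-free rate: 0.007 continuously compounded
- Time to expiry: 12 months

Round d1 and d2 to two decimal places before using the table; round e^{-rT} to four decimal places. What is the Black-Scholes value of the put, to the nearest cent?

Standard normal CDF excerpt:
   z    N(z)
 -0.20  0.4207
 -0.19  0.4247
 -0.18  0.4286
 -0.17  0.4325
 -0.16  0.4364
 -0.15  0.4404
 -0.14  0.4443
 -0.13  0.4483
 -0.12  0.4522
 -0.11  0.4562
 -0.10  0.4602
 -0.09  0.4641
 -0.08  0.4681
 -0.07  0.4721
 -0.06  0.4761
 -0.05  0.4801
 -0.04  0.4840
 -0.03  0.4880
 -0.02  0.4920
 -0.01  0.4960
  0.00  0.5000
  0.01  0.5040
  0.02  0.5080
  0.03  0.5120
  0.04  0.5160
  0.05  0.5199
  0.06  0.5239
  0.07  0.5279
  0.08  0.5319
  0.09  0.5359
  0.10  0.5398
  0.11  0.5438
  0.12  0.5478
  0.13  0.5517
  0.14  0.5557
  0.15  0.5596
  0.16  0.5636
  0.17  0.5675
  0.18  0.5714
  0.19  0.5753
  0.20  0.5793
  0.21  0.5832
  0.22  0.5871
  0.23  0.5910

T = 1;  σ√T = 0.3500
ln(S/K) + (r + σ²/2)T = ln(231/233) + (0.007 + 0.35²/2)·1 = -0.0086 + 0.0682 = 0.0596
d₁ = 0.0596 / 0.3500 = 0.1704 ≈ 0.17
d₂ = d₁ − σ√T = 0.1704 − 0.3500 = -0.1796 ≈ -0.18
exp(−rT) = exp(−0.007·1) = 0.9930
P = 233·0.9930·N(0.18) − 231·N(-0.17) = 233·0.9930·0.5714 − 231·0.4325 = 132.2042 − 99.9075 = 32.2967

$32.30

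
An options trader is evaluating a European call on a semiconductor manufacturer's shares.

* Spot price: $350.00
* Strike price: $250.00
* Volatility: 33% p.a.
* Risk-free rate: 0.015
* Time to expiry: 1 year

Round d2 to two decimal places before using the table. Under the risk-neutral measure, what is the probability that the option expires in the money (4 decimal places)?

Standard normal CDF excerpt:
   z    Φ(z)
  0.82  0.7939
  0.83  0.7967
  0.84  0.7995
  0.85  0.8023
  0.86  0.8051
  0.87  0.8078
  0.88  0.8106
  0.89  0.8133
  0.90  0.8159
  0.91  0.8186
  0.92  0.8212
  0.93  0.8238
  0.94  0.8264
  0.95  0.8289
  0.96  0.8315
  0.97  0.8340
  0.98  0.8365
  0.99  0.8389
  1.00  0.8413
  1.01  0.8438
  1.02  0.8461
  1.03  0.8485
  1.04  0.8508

σ√T = 0.33·√1 = 0.3300
d₁ = [ln(350/250) + (0.015 + 0.33²/2)·1] / 0.3300 = [0.3365 + 0.0695] / 0.3300 = 1.2301 ⇒ 1.23
d₂ = d₁ − σ√T = 1.2301 − 0.3300 = 0.9001 ⇒ 0.90
Risk-neutral Pr[S_T > K] = N(d₂) = N(0.90) = 0.8159

0.8159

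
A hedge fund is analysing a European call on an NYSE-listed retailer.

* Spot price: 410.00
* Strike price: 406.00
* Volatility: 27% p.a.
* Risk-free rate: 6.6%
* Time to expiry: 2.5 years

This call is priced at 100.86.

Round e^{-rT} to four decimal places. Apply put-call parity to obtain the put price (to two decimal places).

e^(−rT) = e^(−0.066·2.5) = 0.8479
Put-call parity: C − P = S − K·e^(−rT) = 410 − 406·0.8479 = 410 − 344.2474 = 65.7526
P = C − (C − P) = 100.86 − (65.7526) = 35.1074

35.11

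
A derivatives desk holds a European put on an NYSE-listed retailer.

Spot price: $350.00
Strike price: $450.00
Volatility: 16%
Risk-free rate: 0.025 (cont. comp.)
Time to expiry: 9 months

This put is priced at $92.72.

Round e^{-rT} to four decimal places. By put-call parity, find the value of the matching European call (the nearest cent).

$1.09

e^(−rT) = e^(−0.025·0.75) = 0.9814
Put-call parity: C − P = S − K·e^(−rT) = 350 − 450·0.9814 = 350 − 441.6300 = -91.6300
C = P + (C − P) = 92.72 + (-91.6300) = 1.0900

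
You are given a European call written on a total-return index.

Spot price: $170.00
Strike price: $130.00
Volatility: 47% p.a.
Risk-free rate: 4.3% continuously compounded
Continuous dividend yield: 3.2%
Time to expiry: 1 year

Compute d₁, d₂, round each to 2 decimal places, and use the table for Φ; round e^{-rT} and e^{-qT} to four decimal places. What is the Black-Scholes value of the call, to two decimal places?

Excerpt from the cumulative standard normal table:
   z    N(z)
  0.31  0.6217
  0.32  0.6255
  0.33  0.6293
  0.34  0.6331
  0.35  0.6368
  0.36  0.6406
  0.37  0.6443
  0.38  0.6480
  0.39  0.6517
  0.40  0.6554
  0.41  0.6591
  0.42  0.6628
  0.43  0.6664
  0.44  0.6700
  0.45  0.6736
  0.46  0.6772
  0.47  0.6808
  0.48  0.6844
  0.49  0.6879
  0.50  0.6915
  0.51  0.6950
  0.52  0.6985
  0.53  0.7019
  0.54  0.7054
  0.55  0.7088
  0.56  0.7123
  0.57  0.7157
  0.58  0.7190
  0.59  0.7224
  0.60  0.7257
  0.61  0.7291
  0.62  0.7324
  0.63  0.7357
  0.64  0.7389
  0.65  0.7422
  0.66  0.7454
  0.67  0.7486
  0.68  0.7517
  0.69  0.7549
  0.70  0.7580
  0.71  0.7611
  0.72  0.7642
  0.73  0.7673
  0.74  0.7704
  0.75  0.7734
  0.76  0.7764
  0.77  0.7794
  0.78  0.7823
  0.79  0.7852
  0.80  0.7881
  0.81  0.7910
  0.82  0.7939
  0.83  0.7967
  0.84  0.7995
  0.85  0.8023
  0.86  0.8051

$51.40

σ√T = 0.47 × 1.0000 = 0.4700
d₁ = [ln(170/130) + (0.043 − 0.032 + ½·0.47²)·1] / (σ√T) = (0.2683 + 0.1214) / 0.4700 = 0.8292 which rounds to 0.83
d₂ = 0.8292 − 0.4700 = 0.3592 which rounds to 0.36
e^(−qT) = e^(−0.032·1) = 0.9685;  e^(−rT) = e^(−0.043·1) = 0.9579
C = 170·0.9685·N(0.83) − 130·0.9579·N(0.36) = 170·0.9685·0.7967 − 130·0.9579·0.6406 = 131.1727 − 79.7720 = 51.4007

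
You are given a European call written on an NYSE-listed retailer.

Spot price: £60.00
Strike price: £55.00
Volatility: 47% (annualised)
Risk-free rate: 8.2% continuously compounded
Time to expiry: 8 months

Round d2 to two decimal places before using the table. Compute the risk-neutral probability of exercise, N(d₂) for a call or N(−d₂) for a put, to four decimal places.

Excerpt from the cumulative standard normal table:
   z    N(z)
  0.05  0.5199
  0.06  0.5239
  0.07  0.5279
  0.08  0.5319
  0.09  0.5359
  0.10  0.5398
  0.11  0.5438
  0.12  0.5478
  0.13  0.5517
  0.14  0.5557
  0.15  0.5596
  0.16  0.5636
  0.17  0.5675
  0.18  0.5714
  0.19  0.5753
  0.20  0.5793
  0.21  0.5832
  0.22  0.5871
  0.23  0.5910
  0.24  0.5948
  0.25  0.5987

0.5714

T = 0.6667;  σ√T = 0.3838
ln(S/K) + (r + σ²/2)T = ln(60/55) + (0.082 + 0.47²/2)·0.6667 = 0.0870 + 0.1283 = 0.2153
d₁ = 0.2153 / 0.3838 = 0.5611 which rounds to 0.56
d₂ = d₁ − σ√T = 0.5611 − 0.3838 = 0.1773 which rounds to 0.18
Pr(exercise) under Q = N(d₂) = 0.5714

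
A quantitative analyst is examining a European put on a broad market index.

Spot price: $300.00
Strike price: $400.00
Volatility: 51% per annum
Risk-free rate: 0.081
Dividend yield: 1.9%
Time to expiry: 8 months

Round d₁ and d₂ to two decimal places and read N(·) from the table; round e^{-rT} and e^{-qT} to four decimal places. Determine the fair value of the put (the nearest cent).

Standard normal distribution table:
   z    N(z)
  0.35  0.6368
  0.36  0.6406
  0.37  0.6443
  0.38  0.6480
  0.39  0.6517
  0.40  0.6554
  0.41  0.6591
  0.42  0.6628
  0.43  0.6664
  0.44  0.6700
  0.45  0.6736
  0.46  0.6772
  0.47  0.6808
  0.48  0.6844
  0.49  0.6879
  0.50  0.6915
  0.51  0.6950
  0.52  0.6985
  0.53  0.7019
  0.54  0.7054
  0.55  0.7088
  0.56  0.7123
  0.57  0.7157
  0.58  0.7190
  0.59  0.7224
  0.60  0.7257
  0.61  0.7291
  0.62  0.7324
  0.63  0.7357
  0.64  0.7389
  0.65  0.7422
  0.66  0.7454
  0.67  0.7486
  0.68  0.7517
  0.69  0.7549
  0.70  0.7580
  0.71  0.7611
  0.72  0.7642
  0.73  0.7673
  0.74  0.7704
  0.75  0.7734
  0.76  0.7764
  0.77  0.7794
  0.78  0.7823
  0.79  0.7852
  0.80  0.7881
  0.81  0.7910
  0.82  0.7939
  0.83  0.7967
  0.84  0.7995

$106.71

σ√T = 0.51 × 0.8165 = 0.4164
ln(S/K) + (r − q + σ²/2)T = ln(300/400) + (0.081 − 0.019 + 0.51²/2)·0.6667 = -0.2877 + 0.1280 = -0.1596
d₁ = -0.1596 / 0.4164 = -0.3834 which rounds to -0.38
d₂ = d₁ − σ√T = -0.3834 − 0.4164 = -0.7998 which rounds to -0.80
exp(−qT) = exp(−0.019·0.6667) = 0.9874;  exp(−rT) = exp(−0.081·0.6667) = 0.9474
N(−d₂) = N(0.80) = 0.7881;  N(−d₁) = N(0.38) = 0.6480
P = 400·0.9474·0.7881 − 300·0.9874·0.6480 = 298.6584 − 191.9506 = 106.7078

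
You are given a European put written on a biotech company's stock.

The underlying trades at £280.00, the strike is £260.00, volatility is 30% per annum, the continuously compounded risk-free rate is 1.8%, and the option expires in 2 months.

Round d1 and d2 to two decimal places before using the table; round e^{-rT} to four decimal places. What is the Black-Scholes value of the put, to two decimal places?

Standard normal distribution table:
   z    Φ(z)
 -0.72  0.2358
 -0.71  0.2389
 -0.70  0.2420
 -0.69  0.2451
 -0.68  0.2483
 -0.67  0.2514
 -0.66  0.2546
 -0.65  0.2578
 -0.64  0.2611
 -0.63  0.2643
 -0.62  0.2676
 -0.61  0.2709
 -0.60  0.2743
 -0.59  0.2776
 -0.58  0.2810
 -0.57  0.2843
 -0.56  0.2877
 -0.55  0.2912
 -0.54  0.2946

£5.07

σ√T = 0.3·√0.1667 = 0.1225
ln(S/K) + (r + σ²/2)T = ln(280/260) + (0.018 + 0.3²/2)·0.1667 = 0.0741 + 0.0105 = 0.0846
d₁ = 0.0846 / 0.1225 = 0.6908 ⇒ 0.69
d₂ = d₁ − σ√T = 0.6908 − 0.1225 = 0.5683 ⇒ 0.57
exp(−rT) = exp(−0.018·0.1667) = 0.9970
N(−d₂) = N(-0.57) = 0.2843;  N(−d₁) = N(-0.69) = 0.2451
P = 260·0.9970·0.2843 − 280·0.2451 = 73.6962 − 68.6280 = 5.0682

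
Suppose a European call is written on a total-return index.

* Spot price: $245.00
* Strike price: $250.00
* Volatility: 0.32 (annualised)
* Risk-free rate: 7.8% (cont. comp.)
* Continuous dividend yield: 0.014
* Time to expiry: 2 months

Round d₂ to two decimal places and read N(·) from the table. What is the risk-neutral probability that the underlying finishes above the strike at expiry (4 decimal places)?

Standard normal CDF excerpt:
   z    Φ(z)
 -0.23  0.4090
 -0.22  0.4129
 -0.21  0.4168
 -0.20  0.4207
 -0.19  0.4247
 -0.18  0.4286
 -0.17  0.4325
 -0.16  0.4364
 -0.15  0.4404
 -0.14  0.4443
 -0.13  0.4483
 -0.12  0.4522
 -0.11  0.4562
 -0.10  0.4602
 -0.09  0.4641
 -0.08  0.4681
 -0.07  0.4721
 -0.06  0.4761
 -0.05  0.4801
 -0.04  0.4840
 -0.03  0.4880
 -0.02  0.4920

0.4443

σ√T = 0.32 × 0.4082 = 0.1306
d₁ = [ln(245/250) + (0.078 − 0.014 + ½·0.32²)·0.1667] / (σ√T) = (-0.0202 + 0.0192) / 0.1306 = -0.0077 which rounds to -0.01
d₂ = -0.0077 − 0.1306 = -0.1383 which rounds to -0.14
Risk-neutral Pr[S_T > K] = N(d₂) = N(-0.14) = 0.4443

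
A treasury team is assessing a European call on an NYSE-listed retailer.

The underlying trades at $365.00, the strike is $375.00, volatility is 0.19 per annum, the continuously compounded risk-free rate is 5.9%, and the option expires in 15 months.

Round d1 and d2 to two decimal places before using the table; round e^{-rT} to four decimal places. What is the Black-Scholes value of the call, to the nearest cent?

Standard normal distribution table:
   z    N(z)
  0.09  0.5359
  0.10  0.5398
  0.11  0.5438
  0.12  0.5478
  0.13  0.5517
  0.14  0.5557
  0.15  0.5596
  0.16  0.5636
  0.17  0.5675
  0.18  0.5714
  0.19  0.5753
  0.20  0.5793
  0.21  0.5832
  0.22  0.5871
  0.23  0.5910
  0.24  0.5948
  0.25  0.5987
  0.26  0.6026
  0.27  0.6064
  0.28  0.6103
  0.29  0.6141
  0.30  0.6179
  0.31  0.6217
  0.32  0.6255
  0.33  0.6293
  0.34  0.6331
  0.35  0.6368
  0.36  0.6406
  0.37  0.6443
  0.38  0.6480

σ√T = 0.19 × 1.1180 = 0.2124
ln(S/K) + (r + σ²/2)T = ln(365/375) + (0.059 + 0.19²/2)·1.25 = -0.0270 + 0.0963 = 0.0693
d₁ = 0.0693 / 0.2124 = 0.3262 → 0.33
d₂ = d₁ − σ√T = 0.3262 − 0.2124 = 0.1137 → 0.11
e^(−rT) = e^(−0.059·1.25) = 0.9289
N(d₁) = N(0.33) = 0.6293;  N(d₂) = N(0.11) = 0.5438
C = 365·0.6293 − 375·0.9289·0.5438 = 229.6945 − 189.4259 = 40.2686

$40.27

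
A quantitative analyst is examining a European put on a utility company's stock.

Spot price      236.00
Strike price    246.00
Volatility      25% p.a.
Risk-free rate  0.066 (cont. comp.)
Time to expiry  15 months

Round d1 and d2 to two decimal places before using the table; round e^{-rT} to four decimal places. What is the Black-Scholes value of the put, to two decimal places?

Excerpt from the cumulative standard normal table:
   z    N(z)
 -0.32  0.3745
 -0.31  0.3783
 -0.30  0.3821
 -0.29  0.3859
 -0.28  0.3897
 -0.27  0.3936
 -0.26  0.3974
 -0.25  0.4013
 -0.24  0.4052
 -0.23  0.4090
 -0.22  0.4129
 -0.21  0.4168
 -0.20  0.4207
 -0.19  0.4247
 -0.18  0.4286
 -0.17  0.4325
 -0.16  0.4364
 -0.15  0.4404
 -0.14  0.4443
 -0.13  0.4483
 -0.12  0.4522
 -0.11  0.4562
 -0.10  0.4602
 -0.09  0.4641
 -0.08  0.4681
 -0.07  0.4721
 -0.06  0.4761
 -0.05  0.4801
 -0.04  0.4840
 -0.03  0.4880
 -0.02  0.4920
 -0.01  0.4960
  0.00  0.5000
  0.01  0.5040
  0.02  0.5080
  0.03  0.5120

T = 1.25;  σ√T = 0.2795
ln(S/K) + (r + σ²/2)T = ln(236/246) + (0.066 + 0.25²/2)·1.25 = -0.0415 + 0.1216 = 0.0801
d₁ = 0.0801 / 0.2795 = 0.2864 ⇒ 0.29
d₂ = d₁ − σ√T = 0.2864 − 0.2795 = 0.0069 ⇒ 0.01
e^(−rT) = e^(−0.066·1.25) = 0.9208
N(−d₂) = N(-0.01) = 0.4960;  N(−d₁) = N(-0.29) = 0.3859
P = 246·0.9208·0.4960 − 236·0.3859 = 112.3523 − 91.0724 = 21.2799

21.28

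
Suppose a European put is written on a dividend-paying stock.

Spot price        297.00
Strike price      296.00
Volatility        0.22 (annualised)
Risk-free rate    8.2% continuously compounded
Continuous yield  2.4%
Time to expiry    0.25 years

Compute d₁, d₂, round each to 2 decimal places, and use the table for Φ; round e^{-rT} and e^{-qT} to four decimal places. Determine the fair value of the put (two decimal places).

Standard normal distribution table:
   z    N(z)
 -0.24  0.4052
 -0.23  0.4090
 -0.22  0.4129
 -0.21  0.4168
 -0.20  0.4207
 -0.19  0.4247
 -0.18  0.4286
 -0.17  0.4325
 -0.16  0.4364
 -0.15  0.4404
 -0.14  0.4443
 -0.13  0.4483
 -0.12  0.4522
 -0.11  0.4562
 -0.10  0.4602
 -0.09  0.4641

T = 0.25;  σ√T = 0.1100
d₁ = [ln(297/296) + (0.082 − 0.024 + 0.22²/2)·0.25] / 0.1100 = [0.0034 + 0.0205] / 0.1100 = 0.2175 → 0.22
d₂ = d₁ − σ√T = 0.2175 − 0.1100 = 0.1075 → 0.11
e^(−qT) = e^(−0.024·0.25) = 0.9940;  e^(−rT) = e^(−0.082·0.25) = 0.9797
N(−d₂) = N(-0.11) = 0.4562;  N(−d₁) = N(-0.22) = 0.4129
P = 296·0.9797·0.4562 − 297·0.9940·0.4129 = 132.2940 − 121.8955 = 10.3985

10.40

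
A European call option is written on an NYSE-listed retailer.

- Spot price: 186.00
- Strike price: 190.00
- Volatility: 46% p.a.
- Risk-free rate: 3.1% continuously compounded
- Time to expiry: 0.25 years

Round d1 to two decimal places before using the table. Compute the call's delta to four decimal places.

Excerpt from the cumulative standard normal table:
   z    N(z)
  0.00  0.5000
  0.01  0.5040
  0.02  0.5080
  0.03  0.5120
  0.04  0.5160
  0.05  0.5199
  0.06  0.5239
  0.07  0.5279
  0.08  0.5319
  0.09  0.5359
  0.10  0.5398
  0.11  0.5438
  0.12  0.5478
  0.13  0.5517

σ√T = 0.46 × 0.5000 = 0.2300
d₁ = [ln(186/190) + (0.031 + 0.46²/2)·0.25] / 0.2300 = [-0.0213 + 0.0342] / 0.2300 = 0.0562 ⇒ 0.06
N(d₁) = N(0.06) = 0.5239
Δ_call = N(d₁) = 0.5239

0.5239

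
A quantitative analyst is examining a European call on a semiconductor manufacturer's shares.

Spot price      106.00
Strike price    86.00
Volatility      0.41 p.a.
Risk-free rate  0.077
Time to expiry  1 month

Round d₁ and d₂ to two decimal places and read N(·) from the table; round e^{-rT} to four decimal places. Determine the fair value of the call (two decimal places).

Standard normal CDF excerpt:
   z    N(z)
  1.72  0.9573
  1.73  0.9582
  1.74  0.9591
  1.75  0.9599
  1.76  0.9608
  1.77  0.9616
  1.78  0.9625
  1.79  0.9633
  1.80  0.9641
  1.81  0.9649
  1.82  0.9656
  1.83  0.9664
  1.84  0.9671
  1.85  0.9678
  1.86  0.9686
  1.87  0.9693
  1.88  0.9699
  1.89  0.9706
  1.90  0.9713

σ√T = 0.41·√0.08333 = 0.1184
d₁ = [ln(106/86) + (0.077 + 0.41²/2)·0.08333] / 0.1184 = [0.2091 + 0.0134] / 0.1184 = 1.8800 which rounds to 1.88
d₂ = d₁ − σ√T = 1.8800 − 0.1184 = 1.7617 which rounds to 1.76
e^(−rT) = e^(−0.077·0.08333) = 0.9936
N(d₁) = N(1.88) = 0.9699;  N(d₂) = N(1.76) = 0.9608
C = 106·0.9699 − 86·0.9936·0.9608 = 102.8094 − 82.1000 = 20.7094

20.71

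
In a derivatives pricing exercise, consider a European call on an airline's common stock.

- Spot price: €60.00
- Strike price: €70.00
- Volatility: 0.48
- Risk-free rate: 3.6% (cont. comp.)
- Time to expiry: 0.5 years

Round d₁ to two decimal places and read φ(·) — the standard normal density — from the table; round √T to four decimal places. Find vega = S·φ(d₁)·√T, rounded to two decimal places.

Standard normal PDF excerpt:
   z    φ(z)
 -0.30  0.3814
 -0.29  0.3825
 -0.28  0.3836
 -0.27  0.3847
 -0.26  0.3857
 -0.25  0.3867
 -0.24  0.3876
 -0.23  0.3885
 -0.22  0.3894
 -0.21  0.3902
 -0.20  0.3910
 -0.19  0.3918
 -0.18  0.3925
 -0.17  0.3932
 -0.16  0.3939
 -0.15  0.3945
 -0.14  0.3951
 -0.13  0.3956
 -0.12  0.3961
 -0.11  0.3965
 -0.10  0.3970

σ√T = 0.48 × 0.7071 = 0.3394
d₁ = [ln(60/70) + (0.036 + 0.48²/2)·0.5] / 0.3394 = [-0.1542 + 0.0756] / 0.3394 = -0.2314 ≈ -0.23
√T = √0.5 = 0.7071
φ(d₁) = φ(-0.23) = 0.3885
vega = S·φ(d₁)·√T = 60·0.3885·0.7071 = 16.4825
(The put has the same vega.)

16.48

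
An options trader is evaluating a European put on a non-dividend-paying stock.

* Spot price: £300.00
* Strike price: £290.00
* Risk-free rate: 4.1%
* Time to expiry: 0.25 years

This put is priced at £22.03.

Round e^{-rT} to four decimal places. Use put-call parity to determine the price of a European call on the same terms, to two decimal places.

e^(−rT) = e^(−0.041·0.25) = 0.9898
Put-call parity: C − P = S − K·e^(−rT) = 300 − 290·0.9898 = 300 − 287.0420 = 12.9580
C = P + (C − P) = 22.03 + (12.9580) = 34.9880

£34.99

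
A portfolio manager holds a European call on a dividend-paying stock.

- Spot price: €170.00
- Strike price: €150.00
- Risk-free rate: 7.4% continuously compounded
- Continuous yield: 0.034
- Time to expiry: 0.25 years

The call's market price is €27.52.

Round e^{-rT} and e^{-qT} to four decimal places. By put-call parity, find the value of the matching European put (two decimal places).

e^(−qT) = e^(−0.034·0.25) = 0.9915;  e^(−rT) = e^(−0.074·0.25) = 0.9817
Put-call parity: C − P = S·e^(−qT) − K·e^(−rT) = 170·0.9915 − 150·0.9817 = 168.5550 − 147.2550 = 21.3000
P = C − (C − P) = 27.52 − (21.3000) = 6.2200

€6.22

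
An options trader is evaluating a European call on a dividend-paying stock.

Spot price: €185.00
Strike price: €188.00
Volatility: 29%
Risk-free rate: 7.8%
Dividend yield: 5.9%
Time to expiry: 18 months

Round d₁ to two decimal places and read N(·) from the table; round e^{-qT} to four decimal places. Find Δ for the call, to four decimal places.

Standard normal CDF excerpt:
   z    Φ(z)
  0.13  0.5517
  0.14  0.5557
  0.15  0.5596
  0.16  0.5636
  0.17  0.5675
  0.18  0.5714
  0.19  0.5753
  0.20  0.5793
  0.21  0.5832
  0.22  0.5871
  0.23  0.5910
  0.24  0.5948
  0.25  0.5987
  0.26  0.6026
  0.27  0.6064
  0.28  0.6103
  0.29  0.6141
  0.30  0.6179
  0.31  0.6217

T = 1.5;  σ√T = 0.3552
d₁ = [ln(185/188) + (0.078 − 0.059 + ½·0.29²)·1.5] / (σ√T) = (-0.0161 + 0.0916) / 0.3552 = 0.2125 → 0.21
N(d₁) = N(0.21) = 0.5832
Δ_call = exp(−qT)·N(d₁) = 0.9153·0.5832 = 0.5338

0.5338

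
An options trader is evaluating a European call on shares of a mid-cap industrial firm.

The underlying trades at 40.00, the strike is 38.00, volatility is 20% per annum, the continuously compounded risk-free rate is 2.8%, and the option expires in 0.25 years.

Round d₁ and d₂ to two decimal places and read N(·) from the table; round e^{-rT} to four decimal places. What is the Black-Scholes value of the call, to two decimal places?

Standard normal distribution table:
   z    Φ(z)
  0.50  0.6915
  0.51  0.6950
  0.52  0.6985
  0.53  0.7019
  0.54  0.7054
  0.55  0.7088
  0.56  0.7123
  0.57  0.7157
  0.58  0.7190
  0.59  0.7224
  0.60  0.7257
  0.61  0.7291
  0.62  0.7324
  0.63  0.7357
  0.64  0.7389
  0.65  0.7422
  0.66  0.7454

2.94

σ√T = 0.2·√0.25 = 0.1000
d₁ = [ln(40/38) + (0.028 + 0.2²/2)·0.25] / 0.1000 = [0.0513 + 0.0120] / 0.1000 = 0.6329 → 0.63
d₂ = d₁ − σ√T = 0.6329 − 0.1000 = 0.5329 → 0.53
exp(−rT) = exp(−0.028·0.25) = 0.9930
N(d₁) = N(0.63) = 0.7357;  N(d₂) = N(0.53) = 0.7019
C = 40·0.7357 − 38·0.9930·0.7019 = 29.4280 − 26.4855 = 2.9425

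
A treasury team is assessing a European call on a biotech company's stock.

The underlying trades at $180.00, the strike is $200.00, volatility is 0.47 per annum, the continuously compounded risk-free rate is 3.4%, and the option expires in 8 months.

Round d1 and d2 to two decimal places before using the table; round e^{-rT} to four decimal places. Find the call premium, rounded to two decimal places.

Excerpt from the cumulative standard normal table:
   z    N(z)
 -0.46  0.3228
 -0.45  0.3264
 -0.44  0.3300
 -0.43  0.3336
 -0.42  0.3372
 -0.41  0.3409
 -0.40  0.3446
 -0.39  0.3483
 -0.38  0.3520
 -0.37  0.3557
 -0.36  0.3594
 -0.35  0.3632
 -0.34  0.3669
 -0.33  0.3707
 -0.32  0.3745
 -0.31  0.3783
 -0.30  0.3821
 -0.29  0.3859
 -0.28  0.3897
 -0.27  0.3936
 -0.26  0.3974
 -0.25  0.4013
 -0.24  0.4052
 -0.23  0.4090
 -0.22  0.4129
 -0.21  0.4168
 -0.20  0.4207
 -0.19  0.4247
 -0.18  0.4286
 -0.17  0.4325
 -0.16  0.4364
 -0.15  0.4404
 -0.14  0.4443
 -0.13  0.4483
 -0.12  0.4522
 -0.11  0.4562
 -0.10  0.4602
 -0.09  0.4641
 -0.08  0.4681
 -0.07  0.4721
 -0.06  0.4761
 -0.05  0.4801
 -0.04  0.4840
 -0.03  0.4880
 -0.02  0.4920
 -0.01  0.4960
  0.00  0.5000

$21.91

σ√T = 0.47·√0.6667 = 0.3838
d₁ = [ln(180/200) + (0.034 + 0.47²/2)·0.6667] / 0.3838 = [-0.1054 + 0.0963] / 0.3838 = -0.0236 ⇒ -0.02
d₂ = d₁ − σ√T = -0.0236 − 0.3838 = -0.4074 ⇒ -0.41
exp(−rT) = exp(−0.034·0.6667) = 0.9776
N(d₁) = N(-0.02) = 0.4920;  N(d₂) = N(-0.41) = 0.3409
C = 180·0.4920 − 200·0.9776·0.3409 = 88.5600 − 66.6528 = 21.9072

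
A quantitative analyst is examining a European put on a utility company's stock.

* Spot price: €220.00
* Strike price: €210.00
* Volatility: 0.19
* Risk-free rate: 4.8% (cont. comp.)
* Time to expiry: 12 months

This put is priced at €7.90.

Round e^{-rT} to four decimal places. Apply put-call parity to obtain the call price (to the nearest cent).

€27.75

exp(−rT) = exp(−0.048·1) = 0.9531
Put-call parity: C − P = S − K·e^(−rT) = 220 − 210·0.9531 = 220 − 200.1510 = 19.8490
C = P + (C − P) = 7.90 + (19.8490) = 27.7490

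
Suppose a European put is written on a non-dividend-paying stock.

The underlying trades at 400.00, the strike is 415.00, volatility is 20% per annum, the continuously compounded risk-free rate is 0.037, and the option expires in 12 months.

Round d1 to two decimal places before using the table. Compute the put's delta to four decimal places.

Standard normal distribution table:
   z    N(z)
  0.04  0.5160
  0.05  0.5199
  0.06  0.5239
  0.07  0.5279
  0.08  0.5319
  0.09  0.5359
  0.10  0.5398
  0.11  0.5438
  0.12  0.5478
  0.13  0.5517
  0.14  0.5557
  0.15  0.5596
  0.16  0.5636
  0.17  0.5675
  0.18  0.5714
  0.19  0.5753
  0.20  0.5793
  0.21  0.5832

-0.4602

σ√T = 0.2 × 1.0000 = 0.2000
d₁ = [ln(400/415) + (0.037 + ½·0.2²)·1] / (σ√T) = (-0.0368 + 0.0570) / 0.2000 = 0.1009 → 0.10
N(d₁) = N(0.10) = 0.5398
Δ_put = N(d₁) − 1 = 0.5398 − 1 = -0.4602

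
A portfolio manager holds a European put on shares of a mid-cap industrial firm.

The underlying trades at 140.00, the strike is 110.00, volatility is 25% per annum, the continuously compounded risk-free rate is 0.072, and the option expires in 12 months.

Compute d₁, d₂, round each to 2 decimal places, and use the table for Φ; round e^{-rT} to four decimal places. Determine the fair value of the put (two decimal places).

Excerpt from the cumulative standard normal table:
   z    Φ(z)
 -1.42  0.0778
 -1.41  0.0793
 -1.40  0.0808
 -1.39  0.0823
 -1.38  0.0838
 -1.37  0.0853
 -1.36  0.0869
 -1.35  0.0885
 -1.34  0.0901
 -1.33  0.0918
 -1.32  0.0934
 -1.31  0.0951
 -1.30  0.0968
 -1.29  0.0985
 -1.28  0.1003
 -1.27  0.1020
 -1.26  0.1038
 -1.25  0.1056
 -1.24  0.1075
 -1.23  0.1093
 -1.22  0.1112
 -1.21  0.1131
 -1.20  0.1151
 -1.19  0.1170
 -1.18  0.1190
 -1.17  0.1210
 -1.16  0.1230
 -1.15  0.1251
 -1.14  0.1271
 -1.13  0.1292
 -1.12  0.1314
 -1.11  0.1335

1.49

T = 1;  σ√T = 0.2500
d₁ = [ln(140/110) + (0.072 + ½·0.25²)·1] / (σ√T) = (0.2412 + 0.1032) / 0.2500 = 1.3776 → 1.38
d₂ = 1.3776 − 0.2500 = 1.1276 → 1.13
e^(−rT) = e^(−0.072·1) = 0.9305
N(−d₂) = N(-1.13) = 0.1292;  N(−d₁) = N(-1.38) = 0.0838
P = 110·0.9305·0.1292 − 140·0.0838 = 13.2243 − 11.7320 = 1.4923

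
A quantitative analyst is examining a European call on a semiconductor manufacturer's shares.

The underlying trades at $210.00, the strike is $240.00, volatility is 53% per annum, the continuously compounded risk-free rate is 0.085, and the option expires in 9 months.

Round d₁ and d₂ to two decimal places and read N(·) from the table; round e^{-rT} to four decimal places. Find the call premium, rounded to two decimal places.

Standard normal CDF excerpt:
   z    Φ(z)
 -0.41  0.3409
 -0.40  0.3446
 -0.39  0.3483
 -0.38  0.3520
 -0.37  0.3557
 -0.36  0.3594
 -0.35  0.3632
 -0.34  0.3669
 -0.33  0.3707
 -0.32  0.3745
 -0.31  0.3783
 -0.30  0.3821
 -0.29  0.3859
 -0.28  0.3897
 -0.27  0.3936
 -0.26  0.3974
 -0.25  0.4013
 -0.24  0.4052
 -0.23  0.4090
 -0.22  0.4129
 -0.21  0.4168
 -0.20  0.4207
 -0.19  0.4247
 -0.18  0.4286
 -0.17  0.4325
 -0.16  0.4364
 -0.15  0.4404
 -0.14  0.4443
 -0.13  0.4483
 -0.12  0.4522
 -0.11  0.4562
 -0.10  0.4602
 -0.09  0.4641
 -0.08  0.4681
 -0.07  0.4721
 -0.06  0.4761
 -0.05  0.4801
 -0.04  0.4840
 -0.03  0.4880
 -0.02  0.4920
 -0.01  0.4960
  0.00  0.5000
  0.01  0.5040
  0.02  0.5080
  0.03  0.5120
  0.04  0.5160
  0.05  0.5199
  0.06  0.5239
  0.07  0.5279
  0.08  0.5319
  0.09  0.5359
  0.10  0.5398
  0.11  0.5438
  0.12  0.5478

$32.44

T = 0.75;  σ√T = 0.4590
d₁ = [ln(210/240) + (0.085 + ½·0.53²)·0.75] / (σ√T) = (-0.1335 + 0.1691) / 0.4590 = 0.0775 ⇒ 0.08
d₂ = 0.0775 − 0.4590 = -0.3815 ⇒ -0.38
exp(−rT) = exp(−0.085·0.75) = 0.9382
N(d₁) = N(0.08) = 0.5319;  N(d₂) = N(-0.38) = 0.3520
C = 210·0.5319 − 240·0.9382·0.3520 = 111.6990 − 79.2591 = 32.4399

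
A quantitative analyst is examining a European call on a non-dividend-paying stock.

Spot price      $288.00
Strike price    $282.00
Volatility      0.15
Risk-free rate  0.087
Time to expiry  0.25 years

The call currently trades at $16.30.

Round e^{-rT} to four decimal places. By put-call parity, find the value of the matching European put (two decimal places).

$4.24

exp(−rT) = exp(−0.087·0.25) = 0.9785
Put-call parity: C − P = S − K·e^(−rT) = 288 − 282·0.9785 = 288 − 275.9370 = 12.0630
P = C − (C − P) = 16.30 − (12.0630) = 4.2370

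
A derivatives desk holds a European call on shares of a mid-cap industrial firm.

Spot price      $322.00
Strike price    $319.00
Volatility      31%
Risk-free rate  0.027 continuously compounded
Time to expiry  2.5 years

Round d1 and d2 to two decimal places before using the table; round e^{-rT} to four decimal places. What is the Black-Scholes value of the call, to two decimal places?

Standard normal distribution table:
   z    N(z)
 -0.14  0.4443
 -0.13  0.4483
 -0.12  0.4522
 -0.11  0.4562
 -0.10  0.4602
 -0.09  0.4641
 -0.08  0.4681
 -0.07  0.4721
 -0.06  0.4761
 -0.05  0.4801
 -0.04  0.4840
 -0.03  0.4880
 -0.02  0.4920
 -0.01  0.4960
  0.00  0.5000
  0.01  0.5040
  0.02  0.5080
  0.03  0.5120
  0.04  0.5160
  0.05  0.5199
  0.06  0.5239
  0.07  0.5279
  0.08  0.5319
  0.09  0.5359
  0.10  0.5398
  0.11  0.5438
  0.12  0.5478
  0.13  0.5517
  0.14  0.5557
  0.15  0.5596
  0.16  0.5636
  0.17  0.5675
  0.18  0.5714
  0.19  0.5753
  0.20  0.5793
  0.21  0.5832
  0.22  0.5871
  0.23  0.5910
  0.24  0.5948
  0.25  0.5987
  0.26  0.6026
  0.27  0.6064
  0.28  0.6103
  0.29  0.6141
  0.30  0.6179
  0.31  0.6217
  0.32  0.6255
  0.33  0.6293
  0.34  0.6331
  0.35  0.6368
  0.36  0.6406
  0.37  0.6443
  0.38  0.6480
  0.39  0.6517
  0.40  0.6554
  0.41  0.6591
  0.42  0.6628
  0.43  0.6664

T = 2.5;  σ√T = 0.4902
d₁ = [ln(322/319) + (0.027 + 0.31²/2)·2.5] / 0.4902 = [0.0094 + 0.1876] / 0.4902 = 0.4019 → 0.40
d₂ = d₁ − σ√T = 0.4019 − 0.4902 = -0.0883 → -0.09
exp(−rT) = exp(−0.027·2.5) = 0.9347
C = 322·N(0.40) − 319·0.9347·N(-0.09) = 322·0.6554 − 319·0.9347·0.4641 = 211.0388 − 138.3804 = 72.6584

$72.66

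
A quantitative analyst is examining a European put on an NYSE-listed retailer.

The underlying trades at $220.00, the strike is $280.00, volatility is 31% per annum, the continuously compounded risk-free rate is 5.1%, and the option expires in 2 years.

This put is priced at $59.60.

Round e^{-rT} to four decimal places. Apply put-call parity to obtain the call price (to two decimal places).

exp(−rT) = exp(−0.051·2) = 0.9030
Put-call parity: C − P = S − K·e^(−rT) = 220 − 280·0.9030 = 220 − 252.8400 = -32.8400
C = P + (C − P) = 59.60 + (-32.8400) = 26.7600

$26.76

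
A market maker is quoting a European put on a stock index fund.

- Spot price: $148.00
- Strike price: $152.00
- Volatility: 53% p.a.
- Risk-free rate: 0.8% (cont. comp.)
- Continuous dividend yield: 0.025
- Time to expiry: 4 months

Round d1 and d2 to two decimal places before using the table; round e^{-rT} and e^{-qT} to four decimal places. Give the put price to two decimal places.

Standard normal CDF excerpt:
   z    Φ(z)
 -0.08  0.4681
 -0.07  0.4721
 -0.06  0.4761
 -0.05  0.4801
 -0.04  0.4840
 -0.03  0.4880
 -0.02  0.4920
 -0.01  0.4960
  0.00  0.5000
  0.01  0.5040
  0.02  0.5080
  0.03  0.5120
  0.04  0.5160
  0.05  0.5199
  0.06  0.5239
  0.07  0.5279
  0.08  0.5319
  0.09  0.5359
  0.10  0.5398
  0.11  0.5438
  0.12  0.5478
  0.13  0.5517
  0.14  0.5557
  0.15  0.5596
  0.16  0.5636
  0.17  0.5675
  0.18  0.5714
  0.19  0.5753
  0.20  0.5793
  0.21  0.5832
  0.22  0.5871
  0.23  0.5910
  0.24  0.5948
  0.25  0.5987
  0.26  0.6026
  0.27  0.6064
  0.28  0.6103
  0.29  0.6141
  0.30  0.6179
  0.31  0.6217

$20.88

σ√T = 0.53·√0.3333 = 0.3060
ln(S/K) + (r − q + σ²/2)T = ln(148/152) + (0.008 − 0.025 + 0.53²/2)·0.3333 = -0.0267 + 0.0412 = 0.0145
d₁ = 0.0145 / 0.3060 = 0.0473 which rounds to 0.05
d₂ = d₁ − σ√T = 0.0473 − 0.3060 = -0.2587 which rounds to -0.26
exp(−qT) = exp(−0.025·0.3333) = 0.9917;  exp(−rT) = exp(−0.008·0.3333) = 0.9973
P = 152·0.9973·N(0.26) − 148·0.9917·N(-0.05) = 152·0.9973·0.6026 − 148·0.9917·0.4801 = 91.3479 − 70.4650 = 20.8828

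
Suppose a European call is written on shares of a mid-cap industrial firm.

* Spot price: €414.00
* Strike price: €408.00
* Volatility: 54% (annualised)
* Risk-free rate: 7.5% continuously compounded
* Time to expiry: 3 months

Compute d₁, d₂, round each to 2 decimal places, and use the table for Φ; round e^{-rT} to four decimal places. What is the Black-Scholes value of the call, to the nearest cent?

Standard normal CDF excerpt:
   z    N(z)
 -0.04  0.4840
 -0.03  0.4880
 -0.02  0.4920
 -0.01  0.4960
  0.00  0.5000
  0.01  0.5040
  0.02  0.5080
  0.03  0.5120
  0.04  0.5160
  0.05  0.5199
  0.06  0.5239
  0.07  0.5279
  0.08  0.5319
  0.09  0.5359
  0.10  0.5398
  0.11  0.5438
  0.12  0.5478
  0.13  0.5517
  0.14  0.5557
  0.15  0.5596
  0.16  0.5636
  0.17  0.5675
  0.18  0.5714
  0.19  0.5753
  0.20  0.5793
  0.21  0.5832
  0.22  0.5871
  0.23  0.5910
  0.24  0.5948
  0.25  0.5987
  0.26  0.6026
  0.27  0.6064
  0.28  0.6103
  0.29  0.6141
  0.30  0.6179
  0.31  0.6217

σ√T = 0.54·√0.25 = 0.2700
d₁ = [ln(414/408) + (0.075 + 0.54²/2)·0.25] / 0.2700 = [0.0146 + 0.0552] / 0.2700 = 0.2585 ≈ 0.26
d₂ = d₁ − σ√T = 0.2585 − 0.2700 = -0.0115 ≈ -0.01
exp(−rT) = exp(−0.075·0.25) = 0.9814
N(d₁) = N(0.26) = 0.6026;  N(d₂) = N(-0.01) = 0.4960
C = 414·0.6026 − 408·0.9814·0.4960 = 249.4764 − 198.6040 = 50.8724

€50.87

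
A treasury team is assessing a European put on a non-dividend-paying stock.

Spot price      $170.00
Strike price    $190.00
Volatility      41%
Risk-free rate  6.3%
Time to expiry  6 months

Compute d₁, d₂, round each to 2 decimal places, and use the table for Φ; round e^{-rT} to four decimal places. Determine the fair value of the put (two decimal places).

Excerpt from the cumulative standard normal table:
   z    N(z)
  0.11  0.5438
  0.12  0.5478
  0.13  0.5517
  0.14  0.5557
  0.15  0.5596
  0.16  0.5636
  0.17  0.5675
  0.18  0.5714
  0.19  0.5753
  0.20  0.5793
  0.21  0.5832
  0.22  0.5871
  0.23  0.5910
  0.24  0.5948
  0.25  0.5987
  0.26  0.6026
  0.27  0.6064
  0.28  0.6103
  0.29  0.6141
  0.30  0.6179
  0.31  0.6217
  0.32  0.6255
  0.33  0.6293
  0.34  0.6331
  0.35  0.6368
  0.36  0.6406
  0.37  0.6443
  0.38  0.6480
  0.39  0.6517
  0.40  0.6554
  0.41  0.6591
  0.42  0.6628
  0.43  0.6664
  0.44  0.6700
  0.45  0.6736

σ√T = 0.41·√0.5 = 0.2899
d₁ = [ln(170/190) + (0.063 + 0.41²/2)·0.5] / 0.2899 = [-0.1112 + 0.0735] / 0.2899 = -0.1300 ⇒ -0.13
d₂ = d₁ − σ√T = -0.1300 − 0.2899 = -0.4200 ⇒ -0.42
exp(−rT) = exp(−0.063·0.5) = 0.9690
N(−d₂) = N(0.42) = 0.6628;  N(−d₁) = N(0.13) = 0.5517
P = 190·0.9690·0.6628 − 170·0.5517 = 122.0281 − 93.7890 = 28.2391

$28.24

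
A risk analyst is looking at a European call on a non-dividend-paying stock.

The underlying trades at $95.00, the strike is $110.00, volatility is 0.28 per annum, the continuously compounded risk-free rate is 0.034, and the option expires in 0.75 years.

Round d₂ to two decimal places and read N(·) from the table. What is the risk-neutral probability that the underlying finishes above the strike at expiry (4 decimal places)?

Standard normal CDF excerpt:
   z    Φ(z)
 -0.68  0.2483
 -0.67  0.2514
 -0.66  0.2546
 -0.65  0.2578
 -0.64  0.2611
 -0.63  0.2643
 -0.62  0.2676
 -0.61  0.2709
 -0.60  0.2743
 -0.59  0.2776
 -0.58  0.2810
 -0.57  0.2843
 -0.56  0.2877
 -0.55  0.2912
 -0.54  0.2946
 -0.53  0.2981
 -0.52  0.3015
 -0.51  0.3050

0.2676

σ√T = 0.28 × 0.8660 = 0.2425
ln(S/K) + (r + σ²/2)T = ln(95/110) + (0.034 + 0.28²/2)·0.75 = -0.1466 + 0.0549 = -0.0917
d₁ = -0.0917 / 0.2425 = -0.3782 ⇒ -0.38
d₂ = d₁ − σ√T = -0.3782 − 0.2425 = -0.6207 ⇒ -0.62
Pr(exercise) under Q = N(d₂) = 0.2676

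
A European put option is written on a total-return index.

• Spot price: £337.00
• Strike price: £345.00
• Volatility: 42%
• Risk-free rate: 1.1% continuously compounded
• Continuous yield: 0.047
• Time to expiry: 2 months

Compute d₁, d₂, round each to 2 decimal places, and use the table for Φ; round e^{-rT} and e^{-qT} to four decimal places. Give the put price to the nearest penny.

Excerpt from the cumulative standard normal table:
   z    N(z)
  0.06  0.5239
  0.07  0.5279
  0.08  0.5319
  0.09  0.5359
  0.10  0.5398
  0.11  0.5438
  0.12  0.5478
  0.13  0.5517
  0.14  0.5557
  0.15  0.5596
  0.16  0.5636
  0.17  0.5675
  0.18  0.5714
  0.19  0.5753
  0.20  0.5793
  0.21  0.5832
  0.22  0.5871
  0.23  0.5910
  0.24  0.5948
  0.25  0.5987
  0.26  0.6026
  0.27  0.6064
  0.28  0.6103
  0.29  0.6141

T = 0.1667;  σ√T = 0.1715
ln(S/K) + (r − q + σ²/2)T = ln(337/345) + (0.011 − 0.047 + 0.42²/2)·0.1667 = -0.0235 + 0.0087 = -0.0148
d₁ = -0.0148 / 0.1715 = -0.0861 which rounds to -0.09
d₂ = d₁ − σ√T = -0.0861 − 0.1715 = -0.2576 which rounds to -0.26
exp(−qT) = exp(−0.047·0.1667) = 0.9922;  exp(−rT) = exp(−0.011·0.1667) = 0.9982
P = 345·0.9982·N(0.26) − 337·0.9922·N(0.09) = 345·0.9982·0.6026 − 337·0.9922·0.5359 = 207.5228 − 179.1896 = 28.3332

£28.33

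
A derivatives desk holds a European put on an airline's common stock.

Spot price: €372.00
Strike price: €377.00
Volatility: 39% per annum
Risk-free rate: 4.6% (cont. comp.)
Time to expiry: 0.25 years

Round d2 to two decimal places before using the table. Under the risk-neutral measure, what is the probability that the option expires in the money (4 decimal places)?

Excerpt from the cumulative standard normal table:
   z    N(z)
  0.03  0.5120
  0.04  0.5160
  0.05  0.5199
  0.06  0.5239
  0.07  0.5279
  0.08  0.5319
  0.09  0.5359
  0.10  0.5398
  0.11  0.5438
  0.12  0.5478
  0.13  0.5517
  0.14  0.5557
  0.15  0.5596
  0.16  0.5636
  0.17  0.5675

0.5438

σ√T = 0.39 × 0.5000 = 0.1950
d₁ = [ln(372/377) + (0.046 + 0.39²/2)·0.25] / 0.1950 = [-0.0134 + 0.0305] / 0.1950 = 0.0880 → 0.09
d₂ = d₁ − σ√T = 0.0880 − 0.1950 = -0.1070 → -0.11
Pr(exercise) under Q = N(−d₂) = N(0.11) = 0.5438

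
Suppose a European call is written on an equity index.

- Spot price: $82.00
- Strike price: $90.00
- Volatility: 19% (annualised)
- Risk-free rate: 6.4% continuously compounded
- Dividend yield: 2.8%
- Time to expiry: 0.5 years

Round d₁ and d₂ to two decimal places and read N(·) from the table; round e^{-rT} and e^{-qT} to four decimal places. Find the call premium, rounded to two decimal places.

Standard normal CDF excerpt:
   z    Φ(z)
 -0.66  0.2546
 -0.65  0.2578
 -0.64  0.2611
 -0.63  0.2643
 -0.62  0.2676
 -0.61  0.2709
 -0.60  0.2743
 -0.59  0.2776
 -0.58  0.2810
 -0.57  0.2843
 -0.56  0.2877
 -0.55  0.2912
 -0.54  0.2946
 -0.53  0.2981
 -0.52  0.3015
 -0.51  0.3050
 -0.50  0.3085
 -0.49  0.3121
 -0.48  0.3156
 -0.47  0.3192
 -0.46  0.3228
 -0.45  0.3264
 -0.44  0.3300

T = 0.5;  σ√T = 0.1344
d₁ = [ln(82/90) + (0.064 − 0.028 + ½·0.19²)·0.5] / (σ√T) = (-0.0931 + 0.0270) / 0.1344 = -0.4917 which rounds to -0.49
d₂ = -0.4917 − 0.1344 = -0.6261 which rounds to -0.63
e^(−qT) = e^(−0.028·0.5) = 0.9861;  e^(−rT) = e^(−0.064·0.5) = 0.9685
N(d₁) = N(-0.49) = 0.3121;  N(d₂) = N(-0.63) = 0.2643
C = 82·0.9861·0.3121 − 90·0.9685·0.2643 = 25.2365 − 23.0377 = 2.1988

$2.20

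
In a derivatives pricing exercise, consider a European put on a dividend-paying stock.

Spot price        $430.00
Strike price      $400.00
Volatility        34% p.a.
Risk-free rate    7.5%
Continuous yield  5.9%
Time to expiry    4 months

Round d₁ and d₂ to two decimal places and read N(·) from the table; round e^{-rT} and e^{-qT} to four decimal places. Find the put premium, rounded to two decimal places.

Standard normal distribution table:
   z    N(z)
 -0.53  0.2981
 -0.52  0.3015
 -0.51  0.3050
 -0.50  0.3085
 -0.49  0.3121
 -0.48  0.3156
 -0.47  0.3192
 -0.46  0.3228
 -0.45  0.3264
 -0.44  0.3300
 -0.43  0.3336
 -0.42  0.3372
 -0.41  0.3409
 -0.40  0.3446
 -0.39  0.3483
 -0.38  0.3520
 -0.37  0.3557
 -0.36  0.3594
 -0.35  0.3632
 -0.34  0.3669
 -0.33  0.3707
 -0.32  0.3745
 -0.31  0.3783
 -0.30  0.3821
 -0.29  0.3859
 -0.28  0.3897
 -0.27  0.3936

$17.48

σ√T = 0.34·√0.3333 = 0.1963
d₁ = [ln(430/400) + (0.075 − 0.059 + 0.34²/2)·0.3333] / 0.1963 = [0.0723 + 0.0246] / 0.1963 = 0.4937 ≈ 0.49
d₂ = d₁ − σ√T = 0.4937 − 0.1963 = 0.2974 ≈ 0.30
exp(−qT) = exp(−0.059·0.3333) = 0.9805;  exp(−rT) = exp(−0.075·0.3333) = 0.9753
N(−d₂) = N(-0.30) = 0.3821;  N(−d₁) = N(-0.49) = 0.3121
P = 400·0.9753·0.3821 − 430·0.9805·0.3121 = 149.0649 − 131.5860 = 17.4788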